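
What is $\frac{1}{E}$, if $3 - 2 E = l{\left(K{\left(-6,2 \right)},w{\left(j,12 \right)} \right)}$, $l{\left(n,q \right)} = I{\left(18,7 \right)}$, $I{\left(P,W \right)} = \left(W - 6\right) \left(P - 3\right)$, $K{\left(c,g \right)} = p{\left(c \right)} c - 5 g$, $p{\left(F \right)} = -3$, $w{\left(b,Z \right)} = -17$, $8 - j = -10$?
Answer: $- \frac{1}{6} \approx -0.16667$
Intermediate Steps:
$j = 18$ ($j = 8 - -10 = 8 + 10 = 18$)
$K{\left(c,g \right)} = - 5 g - 3 c$ ($K{\left(c,g \right)} = - 3 c - 5 g = - 5 g - 3 c$)
$I{\left(P,W \right)} = \left(-6 + W\right) \left(-3 + P\right)$
$l{\left(n,q \right)} = 15$ ($l{\left(n,q \right)} = 18 - 108 - 21 + 18 \cdot 7 = 18 - 108 - 21 + 126 = 15$)
$E = -6$ ($E = \frac{3}{2} - \frac{15}{2} = -6$)
$\frac{1}{E} = \frac{1}{-6} = - \frac{1}{6}$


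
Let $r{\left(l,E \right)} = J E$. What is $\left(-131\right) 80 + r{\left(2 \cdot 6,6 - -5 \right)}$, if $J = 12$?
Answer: $-10348$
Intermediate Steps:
$r{\left(l,E \right)} = 12 E$
$\left(-131\right) 80 + r{\left(2 \cdot 6,6 - -5 \right)} = \left(-131\right) 80 + 12 \left(6 - -5\right) = -10480 + 12 \left(6 + 5\right) = -10480 + 12 \cdot 11 = -10480 + 132 = -10348$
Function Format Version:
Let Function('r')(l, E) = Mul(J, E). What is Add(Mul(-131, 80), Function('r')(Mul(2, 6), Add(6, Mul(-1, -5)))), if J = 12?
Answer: -10348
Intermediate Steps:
Function('r')(l, E) = Mul(12, E)
Add(Mul(-131, 80), Function('r')(Mul(2, 6), Add(6, Mul(-1, -5)))) = Add(Mul(-131, 80), Mul(12, Add(6, Mul(-1, -5)))) = Add(-10480, Mul(12, Add(6, 5))) = Add(-10480, Mul(12, 11)) = Add(-10480, 132) = -10348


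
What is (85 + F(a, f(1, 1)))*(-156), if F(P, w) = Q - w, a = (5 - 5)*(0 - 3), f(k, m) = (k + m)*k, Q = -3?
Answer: -12480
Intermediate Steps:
f(k, m) = k*(k + m)
a = 0 (a = 0*(-3) = 0)
F(P, w) = -3 - w
(85 + F(a, f(1, 1)))*(-156) = (85 + (-3 - (1 + 1)))*(-156) = (85 + (-3 - 2))*(-156) = (85 - 5)*(-156) = 80*(-156) = -12480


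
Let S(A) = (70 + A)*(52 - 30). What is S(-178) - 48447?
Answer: -50823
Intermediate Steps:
S(A) = 1540 + 22*A (S(A) = (70 + A)*22 = 1540 + 22*A)
S(-178) - 48447 = (1540 + 22*(-178)) - 48447 = (1540 - 3916) - 48447 = -2376 - 48447 = -50823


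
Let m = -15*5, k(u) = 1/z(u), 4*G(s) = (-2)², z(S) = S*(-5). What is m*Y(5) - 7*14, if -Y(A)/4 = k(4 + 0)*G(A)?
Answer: -113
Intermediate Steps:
z(S) = -5*S
G(s) = 1 (G(s) = (¼)*(-2)² = (¼)*4 = 1)
k(u) = -1/(5*u) (k(u) = 1/(-5*u) = -1/(5*u))
m = -75
Y(A) = ⅕ (Y(A) = -4*(-1/(5*(4 + 0))) = -4*(-⅕/4) = -4*(-⅕*¼) = -(-1)/5 = -4*(-1/20) = ⅕)
m*Y(5) - 7*14 = -75*⅕ - 7*14 = -15 - 98 = -113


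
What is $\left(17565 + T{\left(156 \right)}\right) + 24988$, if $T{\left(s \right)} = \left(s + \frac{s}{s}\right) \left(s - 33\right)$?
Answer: $61864$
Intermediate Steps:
$T{\left(s \right)} = \left(1 + s\right) \left(-33 + s\right)$ ($T{\left(s \right)} = \left(s + 1\right) \left(-33 + s\right) = \left(1 + s\right) \left(-33 + s\right)$)
$\left(17565 + T{\left(156 \right)}\right) + 24988 = \left(17565 - \left(5025 - 24336\right)\right) + 24988 = \left(17565 - -19311\right) + 24988 = \left(17565 + 19311\right) + 24988 = 36876 + 24988 = 61864$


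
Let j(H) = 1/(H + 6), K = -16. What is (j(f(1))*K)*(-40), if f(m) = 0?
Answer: 320/3 ≈ 106.67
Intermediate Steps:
j(H) = 1/(6 + H)
(j(f(1))*K)*(-40) = (-16/(6 + 0))*(-40) = (-16/6)*(-40) = ((⅙)*(-16))*(-40) = -8/3*(-40) = 320/3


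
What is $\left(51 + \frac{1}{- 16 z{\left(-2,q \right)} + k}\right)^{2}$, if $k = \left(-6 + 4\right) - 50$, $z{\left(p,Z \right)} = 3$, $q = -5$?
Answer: $\frac{25999801}{10000} \approx 2600.0$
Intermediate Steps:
$k = -52$ ($k = -2 - 50 = -52$)
$\left(51 + \frac{1}{- 16 z{\left(-2,q \right)} + k}\right)^{2} = \left(51 + \frac{1}{\left(-16\right) 3 - 52}\right)^{2} = \left(51 + \frac{1}{-48 - 52}\right)^{2} = \left(51 + \frac{1}{-100}\right)^{2} = \left(51 - \frac{1}{100}\right)^{2} = \left(\frac{5099}{100}\right)^{2} = \frac{25999801}{10000}$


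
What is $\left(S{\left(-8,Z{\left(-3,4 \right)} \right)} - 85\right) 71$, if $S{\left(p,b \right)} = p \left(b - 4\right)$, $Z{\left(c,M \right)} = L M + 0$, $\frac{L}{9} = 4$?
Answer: $-85555$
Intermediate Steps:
$L = 36$ ($L = 9 \cdot 4 = 36$)
$Z{\left(c,M \right)} = 36 M$ ($Z{\left(c,M \right)} = 36 M + 0 = 36 M$)
$S{\left(p,b \right)} = p \left(-4 + b\right)$
$\left(S{\left(-8,Z{\left(-3,4 \right)} \right)} - 85\right) 71 = \left(- 8 \left(-4 + 36 \cdot 4\right) - 85\right) 71 = \left(- 8 \left(-4 + 144\right) - 85\right) 71 = \left(\left(-8\right) 140 - 85\right) 71 = \left(-1120 - 85\right) 71 = \left(-1205\right) 71 = -85555$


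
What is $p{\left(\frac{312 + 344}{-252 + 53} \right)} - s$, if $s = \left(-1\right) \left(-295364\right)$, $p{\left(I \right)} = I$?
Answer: $- \frac{58778092}{199} \approx -2.9537 \cdot 10^{5}$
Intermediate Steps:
$s = 295364$
$p{\left(\frac{312 + 344}{-252 + 53} \right)} - s = \frac{312 + 344}{-252 + 53} - 295364 = \frac{656}{-199} - 295364 = 656 \left(- \frac{1}{199}\right) - 295364 = - \frac{656}{199} - 295364 = - \frac{58778092}{199}$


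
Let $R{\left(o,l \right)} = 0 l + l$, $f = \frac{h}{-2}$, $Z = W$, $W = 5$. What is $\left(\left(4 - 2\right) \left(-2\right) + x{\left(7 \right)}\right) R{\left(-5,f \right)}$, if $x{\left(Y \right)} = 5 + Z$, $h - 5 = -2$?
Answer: $-9$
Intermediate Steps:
$h = 3$ ($h = 5 - 2 = 3$)
$Z = 5$
$f = - \frac{3}{2}$ ($f = \frac{3}{-2} = 3 \left(- \frac{1}{2}\right) = - \frac{3}{2} \approx -1.5$)
$x{\left(Y \right)} = 10$ ($x{\left(Y \right)} = 5 + 5 = 10$)
$R{\left(o,l \right)} = l$ ($R{\left(o,l \right)} = 0 + l = l$)
$\left(\left(4 - 2\right) \left(-2\right) + x{\left(7 \right)}\right) R{\left(-5,f \right)} = \left(\left(4 - 2\right) \left(-2\right) + 10\right) \left(- \frac{3}{2}\right) = \left(2 \left(-2\right) + 10\right) \left(- \frac{3}{2}\right) = \left(-4 + 10\right) \left(- \frac{3}{2}\right) = 6 \left(- \frac{3}{2}\right) = -9$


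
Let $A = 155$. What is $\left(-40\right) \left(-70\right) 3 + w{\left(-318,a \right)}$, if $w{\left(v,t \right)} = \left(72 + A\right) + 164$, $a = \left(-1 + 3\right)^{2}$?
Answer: $8791$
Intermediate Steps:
$a = 4$ ($a = 2^{2} = 4$)
$w{\left(v,t \right)} = 391$ ($w{\left(v,t \right)} = \left(72 + 155\right) + 164 = 227 + 164 = 391$)
$\left(-40\right) \left(-70\right) 3 + w{\left(-318,a \right)} = \left(-40\right) \left(-70\right) 3 + 391 = 2800 \cdot 3 + 391 = 8400 + 391 = 8791$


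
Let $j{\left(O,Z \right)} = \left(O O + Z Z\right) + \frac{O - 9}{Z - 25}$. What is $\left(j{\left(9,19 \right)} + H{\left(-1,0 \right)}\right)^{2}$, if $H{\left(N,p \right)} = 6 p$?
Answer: $195364$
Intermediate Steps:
$j{\left(O,Z \right)} = O^{2} + Z^{2} + \frac{-9 + O}{-25 + Z}$ ($j{\left(O,Z \right)} = \left(O^{2} + Z^{2}\right) + \frac{-9 + O}{-25 + Z} = O^{2} + Z^{2} + \frac{-9 + O}{-25 + Z}$)
$\left(j{\left(9,19 \right)} + H{\left(-1,0 \right)}\right)^{2} = \left(\frac{-9 + 9 + 19^{3} - 25 \cdot 9^{2} - 25 \cdot 19^{2} + 19 \cdot 9^{2}}{-25 + 19} + 6 \cdot 0\right)^{2} = \left(\frac{-9 + 9 + 6859 - 2025 - 9025 + 19 \cdot 81}{-6} + 0\right)^{2} = \left(- \frac{-9 + 9 + 6859 - 2025 - 9025 + 1539}{6} + 0\right)^{2} = \left(\left(- \frac{1}{6}\right) \left(-2652\right) + 0\right)^{2} = \left(442 + 0\right)^{2} = 442^{2} = 195364$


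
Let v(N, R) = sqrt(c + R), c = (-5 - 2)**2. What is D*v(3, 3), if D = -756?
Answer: -1512*sqrt(13) ≈ -5451.6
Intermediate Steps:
c = 49 (c = (-7)**2 = 49)
v(N, R) = sqrt(49 + R)
D*v(3, 3) = -756*sqrt(49 + 3) = -1512*sqrt(13)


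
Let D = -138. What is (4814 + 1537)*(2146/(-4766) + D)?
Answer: -2095366377/2383 ≈ -8.7930e+5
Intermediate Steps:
(4814 + 1537)*(2146/(-4766) + D) = (4814 + 1537)*(2146/(-4766) - 138) = 6351*(2146*(-1/4766) - 138) = 6351*(-1073/2383 - 138) = 6351*(-329927/2383) = -2095366377/2383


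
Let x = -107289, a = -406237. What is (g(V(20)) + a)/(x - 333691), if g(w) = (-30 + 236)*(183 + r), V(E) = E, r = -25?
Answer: 373689/440980 ≈ 0.84741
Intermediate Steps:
g(w) = 32548 (g(w) = (-30 + 236)*(183 - 25) = 206*158 = 32548)
(g(V(20)) + a)/(x - 333691) = (32548 - 406237)/(-107289 - 333691) = -373689/(-440980) = -373689*(-1/440980) = 373689/440980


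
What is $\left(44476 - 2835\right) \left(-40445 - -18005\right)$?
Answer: $-934424040$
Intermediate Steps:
$\left(44476 - 2835\right) \left(-40445 - -18005\right) = 41641 \left(-40445 + \left(-6799 + 24804\right)\right) = 41641 \left(-40445 + 18005\right) = 41641 \left(-22440\right) = -934424040$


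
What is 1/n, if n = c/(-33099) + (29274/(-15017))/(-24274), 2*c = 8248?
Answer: -6032667728571/751161250733 ≈ -8.0311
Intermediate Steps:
c = 4124 (c = (½)*8248 = 4124)
n = -751161250733/6032667728571 (n = 4124/(-33099) + (29274/(-15017))/(-24274) = 4124*(-1/33099) + (29274*(-1/15017))*(-1/24274) = -4124/33099 - 29274/15017*(-1/24274) = -4124/33099 + 14637/182261329 = -751161250733/6032667728571 ≈ -0.12452)
1/n = 1/(-751161250733/6032667728571) = -6032667728571/751161250733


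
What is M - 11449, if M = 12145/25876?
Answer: -296242179/25876 ≈ -11449.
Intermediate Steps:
M = 12145/25876 (M = 12145*(1/25876) = 12145/25876 ≈ 0.46935)
M - 11449 = 12145/25876 - 11449 = -296242179/25876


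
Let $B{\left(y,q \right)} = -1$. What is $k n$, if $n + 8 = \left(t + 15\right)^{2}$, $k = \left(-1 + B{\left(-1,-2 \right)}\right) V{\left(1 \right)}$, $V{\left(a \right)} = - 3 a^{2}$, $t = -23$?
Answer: $336$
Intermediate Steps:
$k = 6$ ($k = \left(-1 - 1\right) \left(- 3 \cdot 1^{2}\right) = - 2 \left(\left(-3\right) 1\right) = \left(-2\right) \left(-3\right) = 6$)
$n = 56$ ($n = -8 + \left(-23 + 15\right)^{2} = -8 + \left(-8\right)^{2} = -8 + 64 = 56$)
$k n = 6 \cdot 56 = 336$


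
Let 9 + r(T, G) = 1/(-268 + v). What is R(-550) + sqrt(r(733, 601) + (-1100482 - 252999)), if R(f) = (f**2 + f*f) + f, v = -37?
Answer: 604450 + I*sqrt(125908407555)/305 ≈ 6.0445e+5 + 1163.4*I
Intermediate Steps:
r(T, G) = -2746/305 (r(T, G) = -9 + 1/(-268 - 37) = -9 + 1/(-305) = -9 - 1/305 = -2746/305)
R(f) = f + 2*f**2 (R(f) = (f**2 + f**2) + f = 2*f**2 + f = f + 2*f**2)
R(-550) + sqrt(r(733, 601) + (-1100482 - 252999)) = -550*(1 + 2*(-550)) + sqrt(-2746/305 + (-1100482 - 252999)) = -550*(1 - 1100) + sqrt(-2746/305 - 1353481) = -550*(-1099) + sqrt(-412814451/305) = 604450 + I*sqrt(125908407555)/305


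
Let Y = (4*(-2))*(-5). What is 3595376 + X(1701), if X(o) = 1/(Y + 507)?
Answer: 1966670673/547 ≈ 3.5954e+6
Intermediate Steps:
Y = 40 (Y = -8*(-5) = 40)
X(o) = 1/547 (X(o) = 1/(40 + 507) = 1/547)
3595376 + X(1701) = 3595376 + 1/547 = 1966670673/547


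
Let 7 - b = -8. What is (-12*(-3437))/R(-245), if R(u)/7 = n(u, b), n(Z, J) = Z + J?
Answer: -2946/115 ≈ -25.617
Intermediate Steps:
b = 15 (b = 7 - 1*(-8) = 7 + 8 = 15)
n(Z, J) = J + Z
R(u) = 105 + 7*u (R(u) = 7*(15 + u) = 105 + 7*u)
(-12*(-3437))/R(-245) = (-12*(-3437))/(105 + 7*(-245)) = 41244/(105 - 1715) = 41244/(-1610) = 41244*(-1/1610) = -2946/115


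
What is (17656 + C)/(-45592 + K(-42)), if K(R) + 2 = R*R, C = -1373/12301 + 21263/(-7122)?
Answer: -1546530604963/3839846455260 ≈ -0.40276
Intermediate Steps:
C = -271334669/87607722 (C = -1373*1/12301 + 21263*(-1/7122) = -1373/12301 - 21263/7122 = -271334669/87607722 ≈ -3.0972)
K(R) = -2 + R² (K(R) = -2 + R*R = -2 + R²)
(17656 + C)/(-45592 + K(-42)) = (17656 - 271334669/87607722)/(-45592 + (-2 + (-42)²)) = 1546530604963/(87607722*(-45592 + (-2 + 1764))) = 1546530604963/(87607722*(-45592 + 1762)) = (1546530604963/87607722)/(-43830) = (1546530604963/87607722)*(-1/43830) = -1546530604963/3839846455260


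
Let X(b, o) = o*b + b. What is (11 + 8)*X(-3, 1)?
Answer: -114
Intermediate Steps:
X(b, o) = b + b*o (X(b, o) = b*o + b = b + b*o)
(11 + 8)*X(-3, 1) = (11 + 8)*(-3*(1 + 1)) = 19*(-3*2) = 19*(-6) = -114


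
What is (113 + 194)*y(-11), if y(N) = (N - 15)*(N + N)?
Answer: 175604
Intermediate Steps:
y(N) = 2*N*(-15 + N) (y(N) = (-15 + N)*(2*N) = 2*N*(-15 + N))
(113 + 194)*y(-11) = (113 + 194)*(2*(-11)*(-15 - 11)) = 307*(2*(-11)*(-26)) = 307*572 = 175604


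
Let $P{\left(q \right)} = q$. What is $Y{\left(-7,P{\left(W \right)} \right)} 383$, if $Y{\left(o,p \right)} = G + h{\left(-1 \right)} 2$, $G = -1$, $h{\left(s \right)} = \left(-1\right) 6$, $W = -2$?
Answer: $-4979$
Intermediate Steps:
$h{\left(s \right)} = -6$
$Y{\left(o,p \right)} = -13$ ($Y{\left(o,p \right)} = -1 - 12 = -13$)
$Y{\left(-7,P{\left(W \right)} \right)} 383 = \left(-13\right) 383 = -4979$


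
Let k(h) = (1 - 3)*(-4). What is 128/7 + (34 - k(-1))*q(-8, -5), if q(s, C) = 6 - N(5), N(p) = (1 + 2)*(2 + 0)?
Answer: 128/7 ≈ 18.286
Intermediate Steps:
k(h) = 8 (k(h) = -2*(-4) = 8)
N(p) = 6 (N(p) = 3*2 = 6)
q(s, C) = 0 (q(s, C) = 6 - 1*6 = 6 - 6 = 0)
128/7 + (34 - k(-1))*q(-8, -5) = 128/7 + (34 - 1*8)*0 = 128*(⅐) + (34 - 8)*0 = 128/7 + 26*0 = 128/7 + 0 = 128/7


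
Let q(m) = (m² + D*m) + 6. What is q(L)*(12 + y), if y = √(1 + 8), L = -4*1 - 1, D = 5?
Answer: 90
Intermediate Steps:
L = -5 (L = -4 - 1 = -5)
q(m) = 6 + m² + 5*m (q(m) = (m² + 5*m) + 6 = 6 + m² + 5*m)
y = 3 (y = √9 = 3)
q(L)*(12 + y) = (6 + (-5)² + 5*(-5))*(12 + 3) = (6 + 25 - 25)*15 = 6*15 = 90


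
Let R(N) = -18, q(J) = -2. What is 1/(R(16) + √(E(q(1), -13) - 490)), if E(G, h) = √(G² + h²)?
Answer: -1/(18 - I*√(490 - √173)) ≈ -0.022476 - 0.027267*I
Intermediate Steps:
1/(R(16) + √(E(q(1), -13) - 490)) = 1/(-18 + √(√((-2)² + (-13)²) - 490)) = 1/(-18 + √(√(4 + 169) - 490)) = 1/(-18 + √(√173 - 490)) = 1/(-18 + √(-490 + √173))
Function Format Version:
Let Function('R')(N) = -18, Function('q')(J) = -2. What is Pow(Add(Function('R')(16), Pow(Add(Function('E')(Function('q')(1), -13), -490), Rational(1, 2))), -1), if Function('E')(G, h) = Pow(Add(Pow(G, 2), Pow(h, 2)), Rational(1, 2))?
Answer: Mul(-1, Pow(Add(18, Mul(-1, I, Pow(Add(490, Mul(-1, Pow(173, Rational(1, 2)))), Rational(1, 2)))), -1)) ≈ Add(-0.022476, Mul(-0.027267, I))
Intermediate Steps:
Pow(Add(Function('R')(16), Pow(Add(Function('E')(Function('q')(1), -13), -490), Rational(1, 2))), -1) = Pow(Add(-18, Pow(Add(Pow(Add(Pow(-2, 2), Pow(-13, 2)), Rational(1, 2)), -490), Rational(1, 2))), -1) = Pow(Add(-18, Pow(Add(Pow(Add(4, 169), Rational(1, 2)), -490), Rational(1, 2))), -1) = Pow(Add(-18, Pow(Add(Pow(173, Rational(1, 2)), -490), Rational(1, 2))), -1) = Pow(Add(-18, Pow(Add(-490, Pow(173, Rational(1, 2))), Rational(1, 2))), -1)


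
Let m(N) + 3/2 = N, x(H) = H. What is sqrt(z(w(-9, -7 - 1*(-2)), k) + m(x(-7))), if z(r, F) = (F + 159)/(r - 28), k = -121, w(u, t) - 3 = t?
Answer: I*sqrt(8790)/30 ≈ 3.1252*I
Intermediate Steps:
w(u, t) = 3 + t
m(N) = -3/2 + N
z(r, F) = (159 + F)/(-28 + r)
sqrt(z(w(-9, -7 - 1*(-2)), k) + m(x(-7))) = sqrt((159 - 121)/(-28 + (3 + (-7 - 1*(-2)))) + (-3/2 - 7)) = sqrt(38/(-28 + (3 + (-7 + 2))) - 17/2) = sqrt(38/(-28 + (3 - 5)) - 17/2) = sqrt(38/(-28 - 2) - 17/2) = sqrt(38/(-30) - 17/2) = sqrt(-1/30*38 - 17/2) = sqrt(-19/15 - 17/2) = sqrt(-293/30) = I*sqrt(8790)/30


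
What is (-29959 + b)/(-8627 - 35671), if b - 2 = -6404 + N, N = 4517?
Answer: 15922/22149 ≈ 0.71886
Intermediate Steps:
b = -1885 (b = 2 + (-6404 + 4517) = 2 - 1887 = -1885)
(-29959 + b)/(-8627 - 35671) = (-29959 - 1885)/(-8627 - 35671) = -31844/(-44298) = -31844*(-1/44298) = 15922/22149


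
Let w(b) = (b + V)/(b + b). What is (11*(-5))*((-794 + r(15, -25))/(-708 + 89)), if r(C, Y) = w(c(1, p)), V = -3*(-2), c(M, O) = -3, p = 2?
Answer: -87395/1238 ≈ -70.594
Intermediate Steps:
V = 6
w(b) = (6 + b)/(2*b) (w(b) = (b + 6)/(b + b) = (6 + b)/((2*b)) = (6 + b)*(1/(2*b)) = (6 + b)/(2*b))
r(C, Y) = -½ (r(C, Y) = (½)*(6 - 3)/(-3) = (½)*(-⅓)*3 = -½)
(11*(-5))*((-794 + r(15, -25))/(-708 + 89)) = (11*(-5))*((-794 - ½)/(-708 + 89)) = -(-87395)/(2*(-619)) = -(-87395)*(-1)/(2*619) = -55*1589/1238 = -87395/1238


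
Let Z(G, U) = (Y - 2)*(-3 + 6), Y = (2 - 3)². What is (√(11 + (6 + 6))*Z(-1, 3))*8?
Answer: -24*√23 ≈ -115.10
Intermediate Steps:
Y = 1 (Y = (-1)² = 1)
Z(G, U) = -3 (Z(G, U) = (1 - 2)*(-3 + 6) = -1*3 = -3)
(√(11 + (6 + 6))*Z(-1, 3))*8 = (√(11 + (6 + 6))*(-3))*8 = (√(11 + 12)*(-3))*8 = (√23*(-3))*8 = -3*√23*8 = -24*√23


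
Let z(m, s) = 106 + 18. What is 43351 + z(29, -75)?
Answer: 43475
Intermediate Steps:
z(m, s) = 124
43351 + z(29, -75) = 43351 + 124 = 43475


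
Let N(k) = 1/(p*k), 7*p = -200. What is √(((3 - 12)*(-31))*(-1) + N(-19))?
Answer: I*√40287334/380 ≈ 16.703*I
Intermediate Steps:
p = -200/7 (p = (⅐)*(-200) = -200/7 ≈ -28.571)
N(k) = -7/(200*k) (N(k) = 1/((-200/7)*k) = -7/(200*k))
√(((3 - 12)*(-31))*(-1) + N(-19)) = √(((3 - 12)*(-31))*(-1) - 7/200/(-19)) = √(-9*(-31)*(-1) - 7/200*(-1/19)) = √(279*(-1) + 7/3800) = √(-279 + 7/3800) = √(-1060193/3800) = I*√40287334/380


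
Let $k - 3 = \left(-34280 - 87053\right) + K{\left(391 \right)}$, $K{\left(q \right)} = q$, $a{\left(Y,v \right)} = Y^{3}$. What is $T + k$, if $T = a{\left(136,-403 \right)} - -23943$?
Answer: $2418460$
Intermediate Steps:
$k = -120939$ ($k = 3 + \left(\left(-34280 - 87053\right) + 391\right) = 3 + \left(-121333 + 391\right) = 3 - 120942 = -120939$)
$T = 2539399$ ($T = 136^{3} - -23943 = 2515456 + 23943 = 2539399$)
$T + k = 2539399 - 120939 = 2418460$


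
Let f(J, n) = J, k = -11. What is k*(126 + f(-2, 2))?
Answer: -1364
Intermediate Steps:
k*(126 + f(-2, 2)) = -11*(126 - 2) = -11*124 = -1364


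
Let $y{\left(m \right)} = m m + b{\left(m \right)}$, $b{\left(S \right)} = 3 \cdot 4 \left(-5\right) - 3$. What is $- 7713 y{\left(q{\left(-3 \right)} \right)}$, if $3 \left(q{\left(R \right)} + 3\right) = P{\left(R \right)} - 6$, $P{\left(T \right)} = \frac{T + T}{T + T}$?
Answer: $317947$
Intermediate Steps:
$P{\left(T \right)} = 1$ ($P{\left(T \right)} = \frac{2 T}{2 T} = 2 T \frac{1}{2 T} = 1$)
$b{\left(S \right)} = -63$ ($b{\left(S \right)} = 12 \left(-5\right) - 3 = -60 - 3 = -63$)
$q{\left(R \right)} = - \frac{14}{3}$ ($q{\left(R \right)} = -3 + \frac{1 - 6}{3} = -3 + \frac{1}{3} \left(-5\right) = -3 - \frac{5}{3} = - \frac{14}{3}$)
$y{\left(m \right)} = -63 + m^{2}$ ($y{\left(m \right)} = m m - 63 = m^{2} - 63 = -63 + m^{2}$)
$- 7713 y{\left(q{\left(-3 \right)} \right)} = - 7713 \left(-63 + \left(- \frac{14}{3}\right)^{2}\right) = - 7713 \left(-63 + \frac{196}{9}\right) = \left(-7713\right) \left(- \frac{371}{9}\right) = 317947$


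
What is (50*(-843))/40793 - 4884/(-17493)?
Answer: -179365646/237863983 ≈ -0.75407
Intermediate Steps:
(50*(-843))/40793 - 4884/(-17493) = -42150*1/40793 - 4884*(-1/17493) = -42150/40793 + 1628/5831 = -179365646/237863983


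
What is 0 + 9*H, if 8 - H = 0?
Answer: 72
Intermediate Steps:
H = 8 (H = 8 - 1*0 = 8 + 0 = 8)
0 + 9*H = 0 + 9*8 = 0 + 72 = 72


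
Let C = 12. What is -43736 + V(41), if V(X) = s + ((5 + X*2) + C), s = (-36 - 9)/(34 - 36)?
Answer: -87229/2 ≈ -43615.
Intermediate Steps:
s = 45/2 (s = -45/(-2) = -45*(-½) = 45/2 ≈ 22.500)
V(X) = 79/2 + 2*X (V(X) = 45/2 + ((5 + X*2) + 12) = 45/2 + ((5 + 2*X) + 12) = 45/2 + (17 + 2*X) = 79/2 + 2*X)
-43736 + V(41) = -43736 + (79/2 + 2*41) = -43736 + (79/2 + 82) = -43736 + 243/2 = -87229/2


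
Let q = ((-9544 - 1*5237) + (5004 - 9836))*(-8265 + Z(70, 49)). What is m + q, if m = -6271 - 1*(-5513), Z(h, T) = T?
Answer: 161139650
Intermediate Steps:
q = 161140408 (q = ((-9544 - 1*5237) + (5004 - 9836))*(-8265 + 49) = ((-9544 - 5237) - 4832)*(-8216) = (-14781 - 4832)*(-8216) = -19613*(-8216) = 161140408)
m = -758 (m = -6271 + 5513 = -758)
m + q = -758 + 161140408 = 161139650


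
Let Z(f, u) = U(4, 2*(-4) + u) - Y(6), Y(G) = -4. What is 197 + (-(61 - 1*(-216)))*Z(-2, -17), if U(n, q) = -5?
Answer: 474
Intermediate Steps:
Z(f, u) = -1 (Z(f, u) = -5 - 1*(-4) = -5 + 4 = -1)
197 + (-(61 - 1*(-216)))*Z(-2, -17) = 197 - (61 - 1*(-216))*(-1) = 197 - (61 + 216)*(-1) = 197 - 1*277*(-1) = 197 - 277*(-1) = 197 + 277 = 474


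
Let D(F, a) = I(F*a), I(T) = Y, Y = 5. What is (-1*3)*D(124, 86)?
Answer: -15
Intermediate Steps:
I(T) = 5
D(F, a) = 5
(-1*3)*D(124, 86) = -1*3*5 = -3*5 = -15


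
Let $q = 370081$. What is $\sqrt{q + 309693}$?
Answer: $\sqrt{679774} \approx 824.48$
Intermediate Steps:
$\sqrt{q + 309693} = \sqrt{370081 + 309693} = \sqrt{679774}$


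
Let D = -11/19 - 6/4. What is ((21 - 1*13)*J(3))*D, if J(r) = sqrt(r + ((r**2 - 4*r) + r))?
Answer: -316*sqrt(3)/19 ≈ -28.807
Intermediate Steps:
D = -79/38 (D = -11*1/19 - 6*1/4 = -11/19 - 3/2 = -79/38 ≈ -2.0789)
J(r) = sqrt(r**2 - 2*r) (J(r) = sqrt(r + (r**2 - 3*r)) = sqrt(r**2 - 2*r))
((21 - 1*13)*J(3))*D = ((21 - 1*13)*sqrt(3*(-2 + 3)))*(-79/38) = ((21 - 13)*sqrt(3*1))*(-79/38) = (8*sqrt(3))*(-79/38) = -316*sqrt(3)/19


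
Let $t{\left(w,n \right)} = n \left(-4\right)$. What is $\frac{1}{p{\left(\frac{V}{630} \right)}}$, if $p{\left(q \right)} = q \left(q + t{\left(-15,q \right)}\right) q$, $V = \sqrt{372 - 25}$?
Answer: $- \frac{83349000 \sqrt{347}}{120409} \approx -12895.0$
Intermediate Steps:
$t{\left(w,n \right)} = - 4 n$
$V = \sqrt{347} \approx 18.628$
$p{\left(q \right)} = - 3 q^{3}$ ($p{\left(q \right)} = q \left(q - 4 q\right) q = q \left(- 3 q\right) q = - 3 q^{2} q = - 3 q^{3}$)
$\frac{1}{p{\left(\frac{V}{630} \right)}} = \frac{1}{\left(-3\right) \left(\frac{\sqrt{347}}{630}\right)^{3}} = \frac{1}{\left(-3\right) \frac{347 \sqrt{347}}{250047000}} = \frac{1}{\left(- \frac{347}{83349000}\right) \sqrt{347}} = - \frac{83349000 \sqrt{347}}{120409}$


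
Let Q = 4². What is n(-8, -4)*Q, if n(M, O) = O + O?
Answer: -128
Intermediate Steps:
Q = 16
n(M, O) = 2*O
n(-8, -4)*Q = (2*(-4))*16 = -8*16 = -128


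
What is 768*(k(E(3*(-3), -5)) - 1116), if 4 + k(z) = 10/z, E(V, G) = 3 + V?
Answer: -861440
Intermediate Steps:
k(z) = -4 + 10/z
768*(k(E(3*(-3), -5)) - 1116) = 768*((-4 + 10/(3 + 3*(-3))) - 1116) = 768*((-4 + 10/(3 - 9)) - 1116) = 768*((-4 + 10/(-6)) - 1116) = 768*((-4 + 10*(-⅙)) - 1116) = 768*((-4 - 5/3) - 1116) = 768*(-17/3 - 1116) = 768*(-3365/3) = -861440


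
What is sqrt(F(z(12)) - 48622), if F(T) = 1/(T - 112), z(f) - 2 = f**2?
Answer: 3*I*sqrt(6245222)/34 ≈ 220.5*I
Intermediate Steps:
z(f) = 2 + f**2
F(T) = 1/(-112 + T)
sqrt(F(z(12)) - 48622) = sqrt(1/(-112 + (2 + 12**2)) - 48622) = sqrt(1/(-112 + (2 + 144)) - 48622) = sqrt(1/(-112 + 146) - 48622) = sqrt(1/34 - 48622) = sqrt(-1653147/34) = 3*I*sqrt(6245222)/34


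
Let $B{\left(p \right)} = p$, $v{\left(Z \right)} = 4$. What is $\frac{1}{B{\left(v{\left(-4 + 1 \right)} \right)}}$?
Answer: $\frac{1}{4} \approx 0.25$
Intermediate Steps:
$\frac{1}{B{\left(v{\left(-4 + 1 \right)} \right)}} = \frac{1}{4}$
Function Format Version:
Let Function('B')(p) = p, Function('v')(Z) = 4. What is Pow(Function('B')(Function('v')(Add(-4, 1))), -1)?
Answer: Rational(1, 4) ≈ 0.25000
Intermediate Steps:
Pow(Function('B')(Function('v')(Add(-4, 1))), -1) = Pow(4, -1) = Rational(1, 4)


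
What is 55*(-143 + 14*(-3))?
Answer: -10175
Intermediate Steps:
55*(-143 + 14*(-3)) = 55*(-143 - 42) = 55*(-185) = -10175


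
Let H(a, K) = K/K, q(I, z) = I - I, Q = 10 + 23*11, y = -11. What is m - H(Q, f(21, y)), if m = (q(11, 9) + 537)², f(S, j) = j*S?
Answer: 288368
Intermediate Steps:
f(S, j) = S*j
Q = 263 (Q = 10 + 253 = 263)
q(I, z) = 0
H(a, K) = 1
m = 288369 (m = (0 + 537)² = 537² = 288369)
m - H(Q, f(21, y)) = 288369 - 1*1 = 288369 - 1 = 288368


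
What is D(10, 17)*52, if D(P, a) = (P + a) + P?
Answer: 1924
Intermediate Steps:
D(P, a) = a + 2*P
D(10, 17)*52 = (17 + 2*10)*52 = (17 + 20)*52 = 37*52 = 1924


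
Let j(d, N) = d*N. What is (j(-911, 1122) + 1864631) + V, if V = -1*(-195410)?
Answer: 1037899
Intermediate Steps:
V = 195410
j(d, N) = N*d
(j(-911, 1122) + 1864631) + V = (1122*(-911) + 1864631) + 195410 = (-1022142 + 1864631) + 195410 = 842489 + 195410 = 1037899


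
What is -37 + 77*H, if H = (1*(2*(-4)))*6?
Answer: -3733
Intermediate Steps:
H = -48 (H = (1*(-8))*6 = -8*6 = -48)
-37 + 77*H = -37 + 77*(-48) = -37 - 3696 = -3733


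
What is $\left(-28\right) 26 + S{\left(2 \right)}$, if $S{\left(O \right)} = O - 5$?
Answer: $-731$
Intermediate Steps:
$S{\left(O \right)} = -5 + O$ ($S{\left(O \right)} = O - 5 = -5 + O$)
$\left(-28\right) 26 + S{\left(2 \right)} = \left(-28\right) 26 + \left(-5 + 2\right) = -728 - 3 = -731$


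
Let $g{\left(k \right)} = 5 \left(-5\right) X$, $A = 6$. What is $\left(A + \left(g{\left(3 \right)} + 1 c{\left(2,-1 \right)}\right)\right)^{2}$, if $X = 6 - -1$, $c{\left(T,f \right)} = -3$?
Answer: $29584$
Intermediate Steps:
$X = 7$ ($X = 6 + 1 = 7$)
$g{\left(k \right)} = -175$ ($g{\left(k \right)} = 5 \left(-5\right) 7 = \left(-25\right) 7 = -175$)
$\left(A + \left(g{\left(3 \right)} + 1 c{\left(2,-1 \right)}\right)\right)^{2} = \left(6 + \left(-175 + 1 \left(-3\right)\right)\right)^{2} = \left(6 - 178\right)^{2} = \left(-172\right)^{2} = 29584$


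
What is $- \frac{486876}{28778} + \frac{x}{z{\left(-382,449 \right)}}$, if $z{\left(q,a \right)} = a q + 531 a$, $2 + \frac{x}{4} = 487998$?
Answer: $\frac{11800852138}{962638489} \approx 12.259$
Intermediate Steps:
$x = 1951984$ ($x = -8 + 4 \cdot 487998 = -8 + 1951992 = 1951984$)
$z{\left(q,a \right)} = 531 a + a q$
$- \frac{486876}{28778} + \frac{x}{z{\left(-382,449 \right)}} = - \frac{486876}{28778} + \frac{1951984}{449 \left(531 - 382\right)} = \left(-486876\right) \frac{1}{28778} + \frac{1951984}{449 \cdot 149} = - \frac{243438}{14389} + \frac{1951984}{66901} = \frac{11800852138}{962638489}$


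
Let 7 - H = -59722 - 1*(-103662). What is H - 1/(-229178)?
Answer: -10068477073/229178 ≈ -43933.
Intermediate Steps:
H = -43933 (H = 7 - (-59722 - 1*(-103662)) = 7 - (-59722 + 103662) = 7 - 1*43940 = 7 - 43940 = -43933)
H - 1/(-229178) = -43933 - 1/(-229178) = -43933 - 1*(-1/229178) = -43933 + 1/229178 = -10068477073/229178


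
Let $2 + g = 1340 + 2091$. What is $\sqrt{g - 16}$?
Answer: $\sqrt{3413} \approx 58.421$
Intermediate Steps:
$g = 3429$ ($g = -2 + \left(1340 + 2091\right) = -2 + 3431 = 3429$)
$\sqrt{g - 16} = \sqrt{3429 - 16} = \sqrt{3413}$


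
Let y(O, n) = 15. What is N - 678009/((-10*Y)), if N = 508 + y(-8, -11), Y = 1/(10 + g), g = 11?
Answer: 14243419/10 ≈ 1.4243e+6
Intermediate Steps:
Y = 1/21 (Y = 1/(10 + 11) = 1/21 ≈ 0.047619)
N = 523 (N = 508 + 15 = 523)
N - 678009/((-10*Y)) = 523 - 678009/((-10*1/21)) = 523 - 678009/(-10/21) = 523 - 678009*(-21)/10 = 523 - 1171*(-12159/10) = 523 + 14238189/10 = 14243419/10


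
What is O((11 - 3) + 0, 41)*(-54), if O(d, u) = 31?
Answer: -1674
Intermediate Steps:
O((11 - 3) + 0, 41)*(-54) = 31*(-54) = -1674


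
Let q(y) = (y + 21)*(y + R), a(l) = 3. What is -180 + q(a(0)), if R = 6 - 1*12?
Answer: -252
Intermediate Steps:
R = -6 (R = 6 - 12 = -6)
q(y) = (-6 + y)*(21 + y) (q(y) = (y + 21)*(y - 6) = (21 + y)*(-6 + y) = (-6 + y)*(21 + y))
-180 + q(a(0)) = -180 + (-126 + 3² + 15*3) = -180 + (-126 + 9 + 45) = -180 - 72 = -252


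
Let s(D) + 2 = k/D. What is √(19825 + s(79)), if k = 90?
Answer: √123722453/79 ≈ 140.80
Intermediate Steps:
s(D) = -2 + 90/D
√(19825 + s(79)) = √(19825 + (-2 + 90/79)) = √(19825 - 68/79) = √(1566107/79) = √123722453/79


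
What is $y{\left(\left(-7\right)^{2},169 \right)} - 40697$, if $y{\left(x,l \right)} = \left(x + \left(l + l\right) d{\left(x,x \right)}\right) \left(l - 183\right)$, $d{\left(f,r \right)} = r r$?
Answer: $-11402915$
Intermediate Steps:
$d{\left(f,r \right)} = r^{2}$
$y{\left(x,l \right)} = \left(-183 + l\right) \left(x + 2 l x^{2}\right)$ ($y{\left(x,l \right)} = \left(x + \left(l + l\right) x^{2}\right) \left(l - 183\right) = \left(x + 2 l x^{2}\right) \left(-183 + l\right) = \left(-183 + l\right) \left(x + 2 l x^{2}\right)$)
$y{\left(\left(-7\right)^{2},169 \right)} - 40697 = \left(-7\right)^{2} \left(-183 + 169 - 61854 \left(-7\right)^{2} + 2 \left(-7\right)^{2} \cdot 169^{2}\right) - 40697 = 49 \left(-183 + 169 - 61854 \cdot 49 + 2 \cdot 49 \cdot 28561\right) - 40697 = 49 \left(-183 + 169 - 3030846 + 2798978\right) - 40697 = 49 \left(-231882\right) - 40697 = -11362218 - 40697 = -11402915$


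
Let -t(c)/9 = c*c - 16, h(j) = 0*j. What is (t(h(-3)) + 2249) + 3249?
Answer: 5642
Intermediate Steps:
h(j) = 0
t(c) = 144 - 9*c**2 (t(c) = -9*(c*c - 16) = -9*(c**2 - 16) = -9*(-16 + c**2) = 144 - 9*c**2)
(t(h(-3)) + 2249) + 3249 = ((144 - 9*0**2) + 2249) + 3249 = ((144 - 9*0) + 2249) + 3249 = ((144 + 0) + 2249) + 3249 = (144 + 2249) + 3249 = 2393 + 3249 = 5642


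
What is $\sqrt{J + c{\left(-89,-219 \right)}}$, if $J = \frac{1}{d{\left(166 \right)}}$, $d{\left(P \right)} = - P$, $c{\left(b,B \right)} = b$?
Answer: $\frac{5 i \sqrt{98106}}{166} \approx 9.4343 i$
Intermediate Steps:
$J = - \frac{1}{166}$ ($J = \frac{1}{\left(-1\right) 166} = \frac{1}{-166} = - \frac{1}{166} \approx -0.0060241$)
$\sqrt{J + c{\left(-89,-219 \right)}} = \sqrt{- \frac{1}{166} - 89} = \sqrt{- \frac{14775}{166}} = \frac{5 i \sqrt{98106}}{166}$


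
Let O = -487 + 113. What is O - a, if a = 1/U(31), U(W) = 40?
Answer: -14961/40 ≈ -374.02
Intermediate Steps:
O = -374
a = 1/40 ≈ 0.025000
O - a = -374 - 1*1/40 = -374 - 1/40 = -14961/40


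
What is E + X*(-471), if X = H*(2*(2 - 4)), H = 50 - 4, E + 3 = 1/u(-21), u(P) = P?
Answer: 1819880/21 ≈ 86661.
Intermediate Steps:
E = -64/21 (E = -3 + 1/(-21) = -3 - 1/21 = -64/21 ≈ -3.0476)
H = 46 (H = 50 - 1*4 = 50 - 4 = 46)
X = -184 (X = 46*(2*(2 - 4)) = 46*(2*(-2)) = 46*(-4) = -184)
E + X*(-471) = -64/21 - 184*(-471) = -64/21 + 86664 = 1819880/21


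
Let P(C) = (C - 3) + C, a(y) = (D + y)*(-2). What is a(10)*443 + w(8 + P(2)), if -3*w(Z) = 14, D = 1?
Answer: -29252/3 ≈ -9750.7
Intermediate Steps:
a(y) = -2 - 2*y (a(y) = (1 + y)*(-2) = -2 - 2*y)
P(C) = -3 + 2*C (P(C) = (-3 + C) + C = -3 + 2*C)
w(Z) = -14/3 (w(Z) = -⅓*14 = -14/3)
a(10)*443 + w(8 + P(2)) = (-2 - 2*10)*443 - 14/3 = (-2 - 20)*443 - 14/3 = -22*443 - 14/3 = -9746 - 14/3 = -29252/3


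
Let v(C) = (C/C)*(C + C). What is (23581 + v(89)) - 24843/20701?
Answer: 491810216/20701 ≈ 23758.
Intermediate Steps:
v(C) = 2*C (v(C) = 1*(2*C) = 2*C)
(23581 + v(89)) - 24843/20701 = (23581 + 2*89) - 24843/20701 = (23581 + 178) - 24843*1/20701 = 23759 - 24843/20701 = 491810216/20701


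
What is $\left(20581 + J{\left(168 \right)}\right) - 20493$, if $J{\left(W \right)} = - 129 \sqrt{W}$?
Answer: $88 - 258 \sqrt{42} \approx -1584.0$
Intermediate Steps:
$\left(20581 + J{\left(168 \right)}\right) - 20493 = \left(20581 - 129 \sqrt{168}\right) - 20493 = \left(20581 - 129 \cdot 2 \sqrt{42}\right) - 20493 = \left(20581 - 258 \sqrt{42}\right) - 20493 = 88 - 258 \sqrt{42}$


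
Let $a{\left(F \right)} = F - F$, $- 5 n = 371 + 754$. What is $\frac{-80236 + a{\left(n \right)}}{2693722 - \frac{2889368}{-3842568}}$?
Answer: $- \frac{38539035756}{1293851605933} \approx -0.029786$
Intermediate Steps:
$n = -225$ ($n = - \frac{371 + 754}{5} = \left(- \frac{1}{5}\right) 1125 = -225$)
$a{\left(F \right)} = 0$
$\frac{-80236 + a{\left(n \right)}}{2693722 - \frac{2889368}{-3842568}} = \frac{-80236 + 0}{2693722 - \frac{2889368}{-3842568}} = - \frac{80236}{2693722 - - \frac{361171}{480321}} = - \frac{80236}{2693722 + \frac{361171}{480321}} = - \frac{80236}{\frac{1293851605933}{480321}} = \left(-80236\right) \frac{480321}{1293851605933} = - \frac{38539035756}{1293851605933}$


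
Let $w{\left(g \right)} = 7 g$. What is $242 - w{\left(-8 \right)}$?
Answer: $298$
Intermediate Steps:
$242 - w{\left(-8 \right)} = 242 - 7 \left(-8\right) = 242 - -56 = 242 + 56 = 298$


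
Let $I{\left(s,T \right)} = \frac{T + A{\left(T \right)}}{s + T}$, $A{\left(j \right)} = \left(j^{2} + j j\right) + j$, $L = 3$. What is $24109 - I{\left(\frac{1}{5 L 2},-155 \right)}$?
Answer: $\frac{113514941}{4649} \approx 24417.0$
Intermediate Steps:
$A{\left(j \right)} = j + 2 j^{2}$ ($A{\left(j \right)} = \left(j^{2} + j^{2}\right) + j = 2 j^{2} + j = j + 2 j^{2}$)
$I{\left(s,T \right)} = \frac{T + T \left(1 + 2 T\right)}{T + s}$ ($I{\left(s,T \right)} = \frac{T + T \left(1 + 2 T\right)}{s + T} = \frac{T + T \left(1 + 2 T\right)}{T + s}$)
$24109 - I{\left(\frac{1}{5 L 2},-155 \right)} = 24109 - 2 \left(-155\right) \frac{1}{-155 + \frac{1}{5 \cdot 3 \cdot 2}} \left(1 - 155\right) = 24109 - 2 \left(-155\right) \frac{1}{-155 + \frac{1}{15 \cdot 2}} \left(-154\right) = 24109 - 2 \left(-155\right) \frac{1}{-155 + \frac{1}{30}} \left(-154\right) = 24109 - 2 \left(-155\right) \frac{1}{- \frac{4649}{30}} \left(-154\right) = 24109 - 2 \left(-155\right) \left(- \frac{30}{4649}\right) \left(-154\right) = 24109 - - \frac{1432200}{4649} = 24109 + \frac{1432200}{4649} = \frac{113514941}{4649}$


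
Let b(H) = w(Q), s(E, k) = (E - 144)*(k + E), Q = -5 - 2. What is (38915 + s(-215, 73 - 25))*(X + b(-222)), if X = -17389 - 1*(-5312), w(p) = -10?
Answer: -1195017516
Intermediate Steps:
Q = -7
s(E, k) = (-144 + E)*(E + k)
b(H) = -10
X = -12077 (X = -17389 + 5312 = -12077)
(38915 + s(-215, 73 - 25))*(X + b(-222)) = (38915 + ((-215)² - 144*(-215) - 144*(73 - 25) - 215*(73 - 25)))*(-12077 - 10) = (38915 + (46225 + 30960 - 144*48 - 215*48))*(-12087) = (38915 + (46225 + 30960 - 6912 - 10320))*(-12087) = (38915 + 59953)*(-12087) = 98868*(-12087) = -1195017516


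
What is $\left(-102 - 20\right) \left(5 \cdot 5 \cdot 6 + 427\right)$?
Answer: $-70394$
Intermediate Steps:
$\left(-102 - 20\right) \left(5 \cdot 5 \cdot 6 + 427\right) = - 122 \left(25 \cdot 6 + 427\right) = - 122 \left(150 + 427\right) = \left(-122\right) 577 = -70394$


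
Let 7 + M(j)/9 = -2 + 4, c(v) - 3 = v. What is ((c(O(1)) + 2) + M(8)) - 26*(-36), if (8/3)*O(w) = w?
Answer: 7171/8 ≈ 896.38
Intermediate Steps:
O(w) = 3*w/8
c(v) = 3 + v
M(j) = -45 (M(j) = -63 + 9*(-2 + 4) = -63 + 9*2 = -63 + 18 = -45)
((c(O(1)) + 2) + M(8)) - 26*(-36) = (((3 + (3/8)*1) + 2) - 45) - 26*(-36) = (((3 + 3/8) + 2) - 45) + 936 = ((27/8 + 2) - 45) + 936 = (43/8 - 45) + 936 = -317/8 + 936 = 7171/8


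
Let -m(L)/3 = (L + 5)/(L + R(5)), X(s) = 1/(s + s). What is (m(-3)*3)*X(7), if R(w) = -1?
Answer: 9/28 ≈ 0.32143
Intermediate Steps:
X(s) = 1/(2*s)
m(L) = -3*(5 + L)/(-1 + L) (m(L) = -3*(L + 5)/(L - 1) = -3*(5 + L)/(-1 + L))
(m(-3)*3)*X(7) = ((3*(-5 - 1*(-3))/(-1 - 3))*3)*((½)/7) = ((3*(-5 + 3)/(-4))*3)*((½)*(⅐)) = ((3*(-¼)*(-2))*3)*(1/14) = ((3/2)*3)*(1/14) = (9/2)*(1/14) = 9/28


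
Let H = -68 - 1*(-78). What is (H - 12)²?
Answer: 4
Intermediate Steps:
H = 10 (H = -68 + 78 = 10)
(H - 12)² = (10 - 12)² = (-2)² = 4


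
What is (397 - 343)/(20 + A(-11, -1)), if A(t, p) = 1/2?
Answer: 108/41 ≈ 2.6341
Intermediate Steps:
A(t, p) = ½
(397 - 343)/(20 + A(-11, -1)) = (397 - 343)/(20 + ½) = 54/(41/2) = 54*(2/41) = 108/41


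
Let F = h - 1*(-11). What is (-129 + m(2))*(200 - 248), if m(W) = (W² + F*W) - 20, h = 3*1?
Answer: 5616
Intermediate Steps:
h = 3
F = 14 (F = 3 - 1*(-11) = 3 + 11 = 14)
m(W) = -20 + W² + 14*W (m(W) = (W² + 14*W) - 20 = -20 + W² + 14*W)
(-129 + m(2))*(200 - 248) = (-129 + (-20 + 2² + 14*2))*(200 - 248) = (-129 + (-20 + 4 + 28))*(-48) = (-129 + 12)*(-48) = -117*(-48) = 5616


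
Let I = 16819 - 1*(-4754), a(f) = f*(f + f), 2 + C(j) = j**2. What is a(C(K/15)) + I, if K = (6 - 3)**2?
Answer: 13486487/625 ≈ 21578.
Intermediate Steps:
K = 9 (K = 3**2 = 9)
C(j) = -2 + j**2
a(f) = 2*f**2 (a(f) = f*(2*f) = 2*f**2)
I = 21573 (I = 16819 + 4754 = 21573)
a(C(K/15)) + I = 2*(-2 + (9/15)**2)**2 + 21573 = 2*(-2 + (9*(1/15))**2)**2 + 21573 = 2*(-2 + (3/5)**2)**2 + 21573 = 2*(-2 + 9/25)**2 + 21573 = 2*(-41/25)**2 + 21573 = 2*(1681/625) + 21573 = 3362/625 + 21573 = 13486487/625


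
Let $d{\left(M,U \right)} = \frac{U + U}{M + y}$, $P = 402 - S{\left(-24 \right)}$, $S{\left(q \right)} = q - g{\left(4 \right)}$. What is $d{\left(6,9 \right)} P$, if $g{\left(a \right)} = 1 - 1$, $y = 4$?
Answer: $\frac{3834}{5} \approx 766.8$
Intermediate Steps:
$g{\left(a \right)} = 0$ ($g{\left(a \right)} = 1 - 1 = 0$)
$S{\left(q \right)} = q$ ($S{\left(q \right)} = q - 0 = q + 0 = q$)
$P = 426$ ($P = 402 - -24 = 402 + 24 = 426$)
$d{\left(M,U \right)} = \frac{2 U}{4 + M}$ ($d{\left(M,U \right)} = \frac{U + U}{M + 4} = \frac{2 U}{4 + M}$)
$d{\left(6,9 \right)} P = 2 \cdot 9 \frac{1}{4 + 6} \cdot 426 = 2 \cdot 9 \cdot \frac{1}{10} \cdot 426 = \frac{9}{5} \cdot 426 = \frac{3834}{5}$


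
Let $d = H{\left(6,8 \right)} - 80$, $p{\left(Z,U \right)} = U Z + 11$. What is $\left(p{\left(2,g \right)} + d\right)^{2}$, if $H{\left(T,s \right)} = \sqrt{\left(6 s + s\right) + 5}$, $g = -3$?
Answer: $\left(75 - \sqrt{61}\right)^{2} \approx 4514.5$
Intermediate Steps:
$H{\left(T,s \right)} = \sqrt{5 + 7 s}$ ($H{\left(T,s \right)} = \sqrt{7 s + 5} = \sqrt{5 + 7 s}$)
$p{\left(Z,U \right)} = 11 + U Z$
$d = -80 + \sqrt{61}$ ($d = \sqrt{5 + 7 \cdot 8} - 80 = \sqrt{5 + 56} - 80 = \sqrt{61} - 80 = -80 + \sqrt{61} \approx -72.19$)
$\left(p{\left(2,g \right)} + d\right)^{2} = \left(\left(11 - 6\right) - \left(80 - \sqrt{61}\right)\right)^{2} = \left(5 - \left(80 - \sqrt{61}\right)\right)^{2} = \left(-75 + \sqrt{61}\right)^{2}$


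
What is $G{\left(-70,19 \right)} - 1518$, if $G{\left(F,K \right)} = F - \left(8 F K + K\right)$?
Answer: $9033$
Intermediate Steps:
$G{\left(F,K \right)} = F - K - 8 F K$ ($G{\left(F,K \right)} = F - \left(8 F K + K\right) = F - \left(K + 8 F K\right) = F - K - 8 F K$)
$G{\left(-70,19 \right)} - 1518 = \left(-70 - 19 - \left(-560\right) 19\right) - 1518 = \left(-70 - 19 + 10640\right) - 1518 = 10551 - 1518 = 9033$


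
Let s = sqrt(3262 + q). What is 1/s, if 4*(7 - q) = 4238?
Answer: sqrt(982)/1473 ≈ 0.021274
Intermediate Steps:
q = -2105/2 (q = 7 - 1/4*4238 = 7 - 2119/2 = -2105/2 ≈ -1052.5)
s = 3*sqrt(982)/2 (s = sqrt(3262 - 2105/2) = sqrt(4419/2) = 3*sqrt(982)/2 ≈ 47.005)
1/s = 1/(3*sqrt(982)/2) = sqrt(982)/1473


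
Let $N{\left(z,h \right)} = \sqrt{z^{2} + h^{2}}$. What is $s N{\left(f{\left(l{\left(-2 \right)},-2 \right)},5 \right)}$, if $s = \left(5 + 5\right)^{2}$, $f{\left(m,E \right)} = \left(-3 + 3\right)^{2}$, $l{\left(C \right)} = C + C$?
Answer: $500$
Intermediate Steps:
$l{\left(C \right)} = 2 C$
$f{\left(m,E \right)} = 0$ ($f{\left(m,E \right)} = 0^{2} = 0$)
$N{\left(z,h \right)} = \sqrt{h^{2} + z^{2}}$
$s = 100$ ($s = 10^{2} = 100$)
$s N{\left(f{\left(l{\left(-2 \right)},-2 \right)},5 \right)} = 100 \sqrt{5^{2} + 0^{2}} = 100 \sqrt{25 + 0} = 100 \sqrt{25} = 100 \cdot 5 = 500$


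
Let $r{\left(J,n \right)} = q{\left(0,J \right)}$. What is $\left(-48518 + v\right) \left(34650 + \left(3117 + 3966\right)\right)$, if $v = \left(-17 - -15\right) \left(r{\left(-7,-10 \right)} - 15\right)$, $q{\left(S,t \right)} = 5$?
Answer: $-2023967034$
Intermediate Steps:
$r{\left(J,n \right)} = 5$
$v = 20$ ($v = \left(-17 - -15\right) \left(5 - 15\right) = \left(-17 + 15\right) \left(-10\right) = \left(-2\right) \left(-10\right) = 20$)
$\left(-48518 + v\right) \left(34650 + \left(3117 + 3966\right)\right) = \left(-48518 + 20\right) \left(34650 + \left(3117 + 3966\right)\right) = - 48498 \left(34650 + 7083\right) = \left(-48498\right) 41733 = -2023967034$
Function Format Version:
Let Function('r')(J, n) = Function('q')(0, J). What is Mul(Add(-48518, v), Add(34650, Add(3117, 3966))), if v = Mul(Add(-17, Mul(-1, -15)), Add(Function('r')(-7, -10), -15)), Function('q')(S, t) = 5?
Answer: -2023967034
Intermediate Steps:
Function('r')(J, n) = 5
v = 20 (v = Mul(Add(-17, Mul(-1, -15)), Add(5, -15)) = Mul(Add(-17, 15), -10) = Mul(-2, -10) = 20)
Mul(Add(-48518, v), Add(34650, Add(3117, 3966))) = Mul(Add(-48518, 20), Add(34650, Add(3117, 3966))) = Mul(-48498, Add(34650, 7083)) = Mul(-48498, 41733) = -2023967034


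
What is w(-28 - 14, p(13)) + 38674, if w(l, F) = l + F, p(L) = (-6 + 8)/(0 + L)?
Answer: 502218/13 ≈ 38632.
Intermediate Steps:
p(L) = 2/L
w(l, F) = F + l
w(-28 - 14, p(13)) + 38674 = (2/13 + (-28 - 14)) + 38674 = (2*(1/13) - 42) + 38674 = (2/13 - 42) + 38674 = -544/13 + 38674 = 502218/13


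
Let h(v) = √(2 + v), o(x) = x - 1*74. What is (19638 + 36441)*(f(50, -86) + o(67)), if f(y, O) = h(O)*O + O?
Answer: -5215347 - 9645588*I*√21 ≈ -5.2153e+6 - 4.4202e+7*I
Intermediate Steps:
o(x) = -74 + x (o(x) = x - 74 = -74 + x)
f(y, O) = O + O*√(2 + O) (f(y, O) = √(2 + O)*O + O = O*√(2 + O) + O = O + O*√(2 + O))
(19638 + 36441)*(f(50, -86) + o(67)) = (19638 + 36441)*(-86*(1 + √(2 - 86)) + (-74 + 67)) = 56079*(-86*(1 + √(-84)) - 7) = 56079*(-86*(1 + 2*I*√21) - 7) = 56079*((-86 - 172*I*√21) - 7) = 56079*(-93 - 172*I*√21) = -5215347 - 9645588*I*√21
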